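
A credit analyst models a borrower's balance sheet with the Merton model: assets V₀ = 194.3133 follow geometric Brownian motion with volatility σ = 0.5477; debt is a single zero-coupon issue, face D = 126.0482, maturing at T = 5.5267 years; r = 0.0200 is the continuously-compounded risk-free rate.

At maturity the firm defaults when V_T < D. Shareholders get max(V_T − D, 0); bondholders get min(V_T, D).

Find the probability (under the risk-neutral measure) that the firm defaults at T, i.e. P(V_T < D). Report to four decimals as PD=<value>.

PD=0.5878

d₁ = [ln(V₀/D) + (r + σ²/2)T] / (σ√T)
   = [ln(194.3133/126.0482) + (0.0200 + 0.5·0.5477²)·5.5267] / (0.5477·√5.5267)
   = [0.432807 + 0.939471] / 1.287584 = 1.065777
d₂ = d₁ − σ√T = 1.065777 − 1.287584 = -0.221807
risk-neutral PD = N(−d₂) = N(0.221807) = 0.587768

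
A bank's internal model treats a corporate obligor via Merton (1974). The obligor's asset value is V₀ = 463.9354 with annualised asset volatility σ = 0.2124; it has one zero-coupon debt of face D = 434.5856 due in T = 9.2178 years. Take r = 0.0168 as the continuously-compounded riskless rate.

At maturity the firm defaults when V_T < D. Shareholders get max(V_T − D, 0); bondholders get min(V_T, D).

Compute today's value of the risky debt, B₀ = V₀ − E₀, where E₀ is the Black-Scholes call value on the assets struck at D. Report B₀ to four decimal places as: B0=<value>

d₁ = [ln(V₀/D) + (r + σ²/2)T] / (σ√T)
   = [ln(463.9354/434.5856) + (0.0168 + 0.5·0.2124²)·9.2178] / (0.2124·√9.2178)
   = [0.065352 + 0.362784] / 0.644864 = 0.663917
d₂ = d₁ − σ√T = 0.663917 − 0.644864 = 0.019053
N(d₁) = 0.746628,  N(d₂) = 0.507601,  e^(−rT) = 0.856536
E₀ = V₀·N(d₁) − D·e^(−rT)·N(d₂)
   = 463.9354·0.746628 − 434.5856·0.856536·0.507601 = 157.438981
B₀ = V₀ − E₀ = 463.9354 − 157.438981 = 306.496419

B0=306.4964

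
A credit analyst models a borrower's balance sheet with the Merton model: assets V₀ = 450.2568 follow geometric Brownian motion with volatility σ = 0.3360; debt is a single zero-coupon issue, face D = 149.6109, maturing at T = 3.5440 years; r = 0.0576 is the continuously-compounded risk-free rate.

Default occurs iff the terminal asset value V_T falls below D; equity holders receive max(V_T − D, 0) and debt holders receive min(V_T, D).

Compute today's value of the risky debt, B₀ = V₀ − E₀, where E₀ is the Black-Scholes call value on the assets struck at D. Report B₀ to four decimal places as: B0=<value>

d₁ = [ln(V₀/D) + (r + σ²/2)T] / (σ√T)
   = [ln(450.2568/149.6109) + (0.0576 + 0.5·0.3360²)·3.5440] / (0.3360·√3.5440)
   = [1.101780 + 0.404186] / 0.632537 = 2.380834
d₂ = d₁ − σ√T = 2.380834 − 0.632537 = 1.748297
N(d₁) = 0.991363,  N(d₂) = 0.959794,  e^(−rT) = 0.815353
E₀ = V₀·N(d₁) − D·e^(−rT)·N(d₂)
   = 450.2568·0.991363 − 149.6109·0.815353·0.959794 = 329.286979
B₀ = V₀ − E₀ = 450.2568 − 329.286979 = 120.969821

B0=120.9698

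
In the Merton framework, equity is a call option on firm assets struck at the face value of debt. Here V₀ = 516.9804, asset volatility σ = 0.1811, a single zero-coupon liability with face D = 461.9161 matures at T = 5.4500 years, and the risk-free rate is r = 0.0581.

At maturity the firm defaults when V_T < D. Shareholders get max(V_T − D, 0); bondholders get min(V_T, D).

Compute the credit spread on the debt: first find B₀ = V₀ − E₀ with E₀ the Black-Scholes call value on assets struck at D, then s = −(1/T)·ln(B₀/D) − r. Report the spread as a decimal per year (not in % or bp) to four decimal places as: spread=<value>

spread=0.0078

d₁ = [ln(V₀/D) + (r + σ²/2)T] / (σ√T)
   = [ln(516.9804/461.9161) + (0.0581 + 0.5·0.1811²)·5.4500] / (0.1811·√5.4500)
   = [0.112622 + 0.406017] / 0.422782 = 1.226729
d₂ = d₁ − σ√T = 1.226729 − 0.422782 = 0.803947
N(d₁) = 0.890038,  N(d₂) = 0.789286,  e^(−rT) = 0.728589
E₀ = V₀·N(d₁) − D·e^(−rT)·N(d₂)
   = 516.9804·0.890038 − 461.9161·0.728589·0.789286 = 194.500074
B₀ = V₀ − E₀ = 516.9804 − 194.500074 = 322.480326
spread = −(1/T)·ln(B₀/D) − r = −(1/5.4500)·ln(322.480326/461.9161) − 0.0581 = 0.00783415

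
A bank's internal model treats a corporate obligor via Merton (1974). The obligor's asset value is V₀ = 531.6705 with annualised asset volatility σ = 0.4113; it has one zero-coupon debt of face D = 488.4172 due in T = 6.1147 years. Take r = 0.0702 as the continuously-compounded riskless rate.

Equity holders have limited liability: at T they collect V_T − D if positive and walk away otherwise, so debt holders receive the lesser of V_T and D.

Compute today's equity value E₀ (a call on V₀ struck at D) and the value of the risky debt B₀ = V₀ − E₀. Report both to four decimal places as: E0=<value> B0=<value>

E0=290.5159 B0=241.1546

d₁ = [ln(V₀/D) + (r + σ²/2)T] / (σ√T)
   = [ln(531.6705/488.4172) + (0.0702 + 0.5·0.4113²)·6.1147] / (0.4113·√6.1147)
   = [0.084854 + 0.946457] / 1.017059 = 1.014012
d₂ = d₁ − σ√T = 1.014012 − 1.017059 = -0.003047
N(d₁) = 0.844712,  N(d₂) = 0.498784,  e^(−rT) = 0.650996
E₀ = V₀·N(d₁) − D·e^(−rT)·N(d₂)
   = 531.6705·0.844712 − 488.4172·0.650996·0.498784 = 290.515925
B₀ = V₀ − E₀ = 531.6705 − 290.515925 = 241.154575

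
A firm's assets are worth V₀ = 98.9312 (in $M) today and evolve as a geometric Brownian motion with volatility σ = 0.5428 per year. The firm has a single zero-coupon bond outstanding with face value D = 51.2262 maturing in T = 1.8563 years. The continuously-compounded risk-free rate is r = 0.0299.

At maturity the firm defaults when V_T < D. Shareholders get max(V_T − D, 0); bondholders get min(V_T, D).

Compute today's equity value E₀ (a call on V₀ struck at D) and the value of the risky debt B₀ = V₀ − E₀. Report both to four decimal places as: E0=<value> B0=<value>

E0=54.8380 B0=44.0932

d₁ = [ln(V₀/D) + (r + σ²/2)T] / (σ√T)
   = [ln(98.9312/51.2262) + (0.0299 + 0.5·0.5428²)·1.8563] / (0.5428·√1.8563)
   = [0.658174 + 0.328966] / 0.739544 = 1.334795
d₂ = d₁ − σ√T = 1.334795 − 0.739544 = 0.595251
N(d₁) = 0.909028,  N(d₂) = 0.724162,  e^(−rT) = 0.946009
E₀ = V₀·N(d₁) − D·e^(−rT)·N(d₂)
   = 98.9312·0.909028 − 51.2262·0.946009·0.724162 = 54.838041
B₀ = V₀ − E₀ = 98.9312 − 54.838041 = 44.093159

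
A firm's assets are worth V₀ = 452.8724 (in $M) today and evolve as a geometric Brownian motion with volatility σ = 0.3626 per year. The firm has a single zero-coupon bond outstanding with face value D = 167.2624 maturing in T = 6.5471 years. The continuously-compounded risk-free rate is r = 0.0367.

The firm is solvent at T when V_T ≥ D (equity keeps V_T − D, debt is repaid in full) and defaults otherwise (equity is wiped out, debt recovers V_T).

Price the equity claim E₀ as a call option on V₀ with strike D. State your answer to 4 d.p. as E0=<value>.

d₁ = [ln(V₀/D) + (r + σ²/2)T] / (σ√T)
   = [ln(452.8724/167.2624) + (0.0367 + 0.5·0.3626²)·6.5471] / (0.3626·√6.5471)
   = [0.996047 + 0.670681] / 0.927796 = 1.796438
d₂ = d₁ − σ√T = 1.796438 − 0.927796 = 0.868643
N(d₁) = 0.963788,  N(d₂) = 0.807479,  e^(−rT) = 0.786409
E₀ = V₀·N(d₁) − D·e^(−rT)·N(d₂)
   = 452.8724·0.963788 − 167.2624·0.786409·0.807479 = 330.259777

E0=330.2598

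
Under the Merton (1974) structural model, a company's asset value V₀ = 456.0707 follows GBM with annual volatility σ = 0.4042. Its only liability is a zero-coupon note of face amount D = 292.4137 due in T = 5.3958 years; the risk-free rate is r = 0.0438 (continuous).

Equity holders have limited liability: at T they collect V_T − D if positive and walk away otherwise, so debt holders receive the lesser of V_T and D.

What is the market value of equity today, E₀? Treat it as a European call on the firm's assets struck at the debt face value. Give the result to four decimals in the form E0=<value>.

d₁ = [ln(V₀/D) + (r + σ²/2)T] / (σ√T)
   = [ln(456.0707/292.4137) + (0.0438 + 0.5·0.4042²)·5.3958] / (0.4042·√5.3958)
   = [0.444478 + 0.677113] / 0.938911 = 1.194566
d₂ = d₁ − σ√T = 1.194566 − 0.938911 = 0.255656
N(d₁) = 0.883872,  N(d₂) = 0.600892,  e^(−rT) = 0.789515
E₀ = V₀·N(d₁) − D·e^(−rT)·N(d₂)
   = 456.0707·0.883872 − 292.4137·0.789515·0.600892 = 264.383092

E0=264.3831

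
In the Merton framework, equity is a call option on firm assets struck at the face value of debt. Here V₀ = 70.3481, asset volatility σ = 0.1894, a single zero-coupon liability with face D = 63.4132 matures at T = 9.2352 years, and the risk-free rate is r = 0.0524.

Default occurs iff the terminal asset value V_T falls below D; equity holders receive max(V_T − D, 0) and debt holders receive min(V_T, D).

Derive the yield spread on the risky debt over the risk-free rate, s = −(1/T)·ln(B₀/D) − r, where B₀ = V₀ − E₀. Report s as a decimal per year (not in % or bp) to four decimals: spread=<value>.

spread=0.0067

d₁ = [ln(V₀/D) + (r + σ²/2)T] / (σ√T)
   = [ln(70.3481/63.4132) + (0.0524 + 0.5·0.1894²)·9.2352] / (0.1894·√9.2352)
   = [0.103784 + 0.649569] / 0.575577 = 1.308866
d₂ = d₁ − σ√T = 1.308866 − 0.575577 = 0.733289
N(d₁) = 0.904710,  N(d₂) = 0.768309,  e^(−rT) = 0.616360
E₀ = V₀·N(d₁) − D·e^(−rT)·N(d₂)
   = 70.3481·0.904710 − 63.4132·0.616360·0.768309 = 33.615016
B₀ = V₀ − E₀ = 70.3481 − 33.615016 = 36.733084
spread = −(1/T)·ln(B₀/D) − r = −(1/9.2352)·ln(36.733084/63.4132) − 0.0524 = 0.00672100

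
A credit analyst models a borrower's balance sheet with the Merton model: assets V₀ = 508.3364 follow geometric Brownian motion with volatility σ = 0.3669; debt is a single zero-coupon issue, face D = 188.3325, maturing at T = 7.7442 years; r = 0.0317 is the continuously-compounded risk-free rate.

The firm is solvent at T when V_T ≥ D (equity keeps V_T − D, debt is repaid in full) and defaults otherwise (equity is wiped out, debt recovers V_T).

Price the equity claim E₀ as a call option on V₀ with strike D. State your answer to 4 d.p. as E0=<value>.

E0=374.9833

d₁ = [ln(V₀/D) + (r + σ²/2)T] / (σ√T)
   = [ln(508.3364/188.3325) + (0.0317 + 0.5·0.3669²)·7.7442] / (0.3669·√7.7442)
   = [0.992934 + 0.766736] / 1.021024 = 1.723437
d₂ = d₁ − σ√T = 1.723437 − 1.021024 = 0.702413
N(d₁) = 0.957595,  N(d₂) = 0.758789,  e^(−rT) = 0.782320
E₀ = V₀·N(d₁) − D·e^(−rT)·N(d₂)
   = 508.3364·0.957595 − 188.3325·0.782320·0.758789 = 374.983312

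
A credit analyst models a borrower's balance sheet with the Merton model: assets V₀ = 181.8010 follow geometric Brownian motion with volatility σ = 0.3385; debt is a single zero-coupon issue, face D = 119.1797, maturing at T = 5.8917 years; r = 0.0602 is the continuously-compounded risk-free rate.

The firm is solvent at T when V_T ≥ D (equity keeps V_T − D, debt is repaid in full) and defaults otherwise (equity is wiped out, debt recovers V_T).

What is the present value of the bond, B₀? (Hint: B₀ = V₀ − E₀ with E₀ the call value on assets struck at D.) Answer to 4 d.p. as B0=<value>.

d₁ = [ln(V₀/D) + (r + σ²/2)T] / (σ√T)
   = [ln(181.8010/119.1797) + (0.0602 + 0.5·0.3385²)·5.8917] / (0.3385·√5.8917)
   = [0.422280 + 0.692222] / 0.821635 = 1.356445
d₂ = d₁ − σ√T = 1.356445 − 0.821635 = 0.534810
N(d₁) = 0.912521,  N(d₂) = 0.703609,  e^(−rT) = 0.701398
E₀ = V₀·N(d₁) − D·e^(−rT)·N(d₂)
   = 181.8010·0.912521 − 119.1797·0.701398·0.703609 = 107.080901
B₀ = V₀ − E₀ = 181.8010 − 107.080901 = 74.720099

B0=74.7201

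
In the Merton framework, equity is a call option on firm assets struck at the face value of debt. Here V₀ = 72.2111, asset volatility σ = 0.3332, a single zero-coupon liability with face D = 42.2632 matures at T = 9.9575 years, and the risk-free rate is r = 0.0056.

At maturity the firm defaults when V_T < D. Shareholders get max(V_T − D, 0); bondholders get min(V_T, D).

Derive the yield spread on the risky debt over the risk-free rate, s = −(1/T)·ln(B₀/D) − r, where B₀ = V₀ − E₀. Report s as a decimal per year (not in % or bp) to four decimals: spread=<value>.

d₁ = [ln(V₀/D) + (r + σ²/2)T] / (σ√T)
   = [ln(72.2111/42.2632) + (0.0056 + 0.5·0.3332²)·9.9575] / (0.3332·√9.9575)
   = [0.535677 + 0.608514] / 1.051429 = 1.088224
d₂ = d₁ − σ√T = 1.088224 − 1.051429 = 0.036795
N(d₁) = 0.861752,  N(d₂) = 0.514676,  e^(−rT) = 0.945764
E₀ = V₀·N(d₁) − D·e^(−rT)·N(d₂)
   = 72.2111·0.861752 − 42.2632·0.945764·0.514676 = 41.655943
B₀ = V₀ − E₀ = 72.2111 − 41.655943 = 30.555157
spread = −(1/T)·ln(B₀/D) − r = −(1/9.9575)·ln(30.555157/42.2632) − 0.0056 = 0.02697678

spread=0.0270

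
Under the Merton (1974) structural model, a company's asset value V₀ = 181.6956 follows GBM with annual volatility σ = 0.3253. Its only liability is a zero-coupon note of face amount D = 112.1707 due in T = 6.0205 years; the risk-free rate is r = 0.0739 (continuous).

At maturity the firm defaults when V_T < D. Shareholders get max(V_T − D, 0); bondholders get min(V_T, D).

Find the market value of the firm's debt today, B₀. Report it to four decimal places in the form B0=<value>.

d₁ = [ln(V₀/D) + (r + σ²/2)T] / (σ√T)
   = [ln(181.6956/112.1707) + (0.0739 + 0.5·0.3253²)·6.0205] / (0.3253·√6.0205)
   = [0.482311 + 0.763460] / 0.798179 = 1.560766
d₂ = d₁ − σ√T = 1.560766 − 0.798179 = 0.762587
N(d₁) = 0.940711,  N(d₂) = 0.777145,  e^(−rT) = 0.640879
E₀ = V₀·N(d₁) − D·e^(−rT)·N(d₂)
   = 181.6956·0.940711 − 112.1707·0.640879·0.777145 = 115.055693
B₀ = V₀ − E₀ = 181.6956 − 115.055693 = 66.639907

B0=66.6399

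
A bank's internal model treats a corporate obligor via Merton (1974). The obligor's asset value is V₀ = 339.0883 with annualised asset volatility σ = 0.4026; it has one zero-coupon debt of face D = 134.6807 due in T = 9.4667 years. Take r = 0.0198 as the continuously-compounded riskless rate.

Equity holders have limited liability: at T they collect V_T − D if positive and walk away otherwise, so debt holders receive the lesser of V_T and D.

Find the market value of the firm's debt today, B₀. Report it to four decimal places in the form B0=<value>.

d₁ = [ln(V₀/D) + (r + σ²/2)T] / (σ√T)
   = [ln(339.0883/134.6807) + (0.0198 + 0.5·0.4026²)·9.4667] / (0.4026·√9.4667)
   = [0.923354 + 0.954654] / 1.238720 = 1.516088
d₂ = d₁ − σ√T = 1.516088 − 1.238720 = 0.277368
N(d₁) = 0.935251,  N(d₂) = 0.609251,  e^(−rT) = 0.829078
E₀ = V₀·N(d₁) − D·e^(−rT)·N(d₂)
   = 339.0883·0.935251 − 134.6807·0.829078·0.609251 = 249.103307
B₀ = V₀ − E₀ = 339.0883 − 249.103307 = 89.984993

B0=89.9850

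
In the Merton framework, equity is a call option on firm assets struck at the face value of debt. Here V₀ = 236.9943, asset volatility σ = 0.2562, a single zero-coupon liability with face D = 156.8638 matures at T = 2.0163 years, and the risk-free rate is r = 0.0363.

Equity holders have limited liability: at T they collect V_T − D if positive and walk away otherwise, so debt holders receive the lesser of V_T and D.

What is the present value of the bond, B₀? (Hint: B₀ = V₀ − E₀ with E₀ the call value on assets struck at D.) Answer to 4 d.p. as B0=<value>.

B0=142.9720

d₁ = [ln(V₀/D) + (r + σ²/2)T] / (σ√T)
   = [ln(236.9943/156.8638) + (0.0363 + 0.5·0.2562²)·2.0163] / (0.2562·√2.0163)
   = [0.412658 + 0.139365] / 0.363795 = 1.517402
d₂ = d₁ − σ√T = 1.517402 − 0.363795 = 1.153607
N(d₁) = 0.935417,  N(d₂) = 0.875669,  e^(−rT) = 0.929423
E₀ = V₀·N(d₁) − D·e^(−rT)·N(d₂)
   = 236.9943·0.935417 − 156.8638·0.929423·0.875669 = 94.022332
B₀ = V₀ − E₀ = 236.9943 − 94.022332 = 142.971968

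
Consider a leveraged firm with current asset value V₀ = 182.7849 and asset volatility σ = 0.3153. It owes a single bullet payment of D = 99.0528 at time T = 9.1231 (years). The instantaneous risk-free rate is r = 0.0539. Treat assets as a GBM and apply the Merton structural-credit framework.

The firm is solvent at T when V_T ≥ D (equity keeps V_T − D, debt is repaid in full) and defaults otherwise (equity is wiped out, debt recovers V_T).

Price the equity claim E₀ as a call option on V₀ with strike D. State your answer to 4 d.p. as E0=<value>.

d₁ = [ln(V₀/D) + (r + σ²/2)T] / (σ√T)
   = [ln(182.7849/99.0528) + (0.0539 + 0.5·0.3153²)·9.1231] / (0.3153·√9.1231)
   = [0.612657 + 0.945217] / 0.952347 = 1.635827
d₂ = d₁ − σ√T = 1.635827 − 0.952347 = 0.683480
N(d₁) = 0.949062,  N(d₂) = 0.752848,  e^(−rT) = 0.611564
E₀ = V₀·N(d₁) − D·e^(−rT)·N(d₂)
   = 182.7849·0.949062 − 99.0528·0.611564·0.752848 = 127.868812

E0=127.8688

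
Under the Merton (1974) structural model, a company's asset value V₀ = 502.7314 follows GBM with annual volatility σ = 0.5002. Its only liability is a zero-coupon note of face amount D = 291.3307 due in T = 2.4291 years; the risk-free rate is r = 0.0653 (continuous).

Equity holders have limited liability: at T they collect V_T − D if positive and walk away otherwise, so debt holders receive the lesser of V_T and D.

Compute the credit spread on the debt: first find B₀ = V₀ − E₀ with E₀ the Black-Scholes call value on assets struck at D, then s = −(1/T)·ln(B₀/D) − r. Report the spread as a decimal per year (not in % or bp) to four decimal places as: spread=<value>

spread=0.0460

d₁ = [ln(V₀/D) + (r + σ²/2)T] / (σ√T)
   = [ln(502.7314/291.3307) + (0.0653 + 0.5·0.5002²)·2.4291] / (0.5002·√2.4291)
   = [0.545597 + 0.462501] / 0.779590 = 1.293112
d₂ = d₁ − σ√T = 1.293112 − 0.779590 = 0.513522
N(d₁) = 0.902014,  N(d₂) = 0.696207,  e^(−rT) = 0.853320
E₀ = V₀·N(d₁) − D·e^(−rT)·N(d₂)
   = 502.7314·0.902014 − 291.3307·0.853320·0.696207 = 280.394768
B₀ = V₀ − E₀ = 502.7314 − 280.394768 = 222.336632
spread = −(1/T)·ln(B₀/D) − r = −(1/2.4291)·ln(222.336632/291.3307) − 0.0653 = 0.04596197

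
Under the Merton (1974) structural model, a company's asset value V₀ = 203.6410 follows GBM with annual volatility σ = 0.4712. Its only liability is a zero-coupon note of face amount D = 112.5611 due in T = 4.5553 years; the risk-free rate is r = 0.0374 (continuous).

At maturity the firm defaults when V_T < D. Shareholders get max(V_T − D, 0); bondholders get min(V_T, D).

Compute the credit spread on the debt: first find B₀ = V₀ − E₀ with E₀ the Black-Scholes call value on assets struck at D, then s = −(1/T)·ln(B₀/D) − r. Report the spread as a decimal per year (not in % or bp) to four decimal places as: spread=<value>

spread=0.0427

d₁ = [ln(V₀/D) + (r + σ²/2)T] / (σ√T)
   = [ln(203.6410/112.5611) + (0.0374 + 0.5·0.4712²)·4.5553] / (0.4712·√4.5553)
   = [0.592862 + 0.676074] / 1.005689 = 1.261758
d₂ = d₁ − σ√T = 1.261758 − 1.005689 = 0.256069
N(d₁) = 0.896482,  N(d₂) = 0.601051,  e^(−rT) = 0.843354
E₀ = V₀·N(d₁) − D·e^(−rT)·N(d₂)
   = 203.6410·0.896482 − 112.5611·0.843354·0.601051 = 125.503391
B₀ = V₀ − E₀ = 203.6410 − 125.503391 = 78.137609
spread = −(1/T)·ln(B₀/D) − r = −(1/4.5553)·ln(78.137609/112.5611) − 0.0374 = 0.04273187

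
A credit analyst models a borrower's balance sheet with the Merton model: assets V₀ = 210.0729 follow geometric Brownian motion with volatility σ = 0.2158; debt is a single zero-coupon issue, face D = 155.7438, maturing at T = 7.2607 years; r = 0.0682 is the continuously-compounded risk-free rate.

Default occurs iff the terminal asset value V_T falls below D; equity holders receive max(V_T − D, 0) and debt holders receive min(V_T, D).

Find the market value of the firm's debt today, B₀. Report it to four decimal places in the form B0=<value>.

d₁ = [ln(V₀/D) + (r + σ²/2)T] / (σ√T)
   = [ln(210.0729/155.7438) + (0.0682 + 0.5·0.2158²)·7.2607] / (0.2158·√7.2607)
   = [0.299242 + 0.664244] / 0.581488 = 1.656932
d₂ = d₁ − σ√T = 1.656932 − 0.581488 = 1.075444
N(d₁) = 0.951233,  N(d₂) = 0.858912,  e^(−rT) = 0.609461
E₀ = V₀·N(d₁) − D·e^(−rT)·N(d₂)
   = 210.0729·0.951233 − 155.7438·0.609461·0.858912 = 118.300576
B₀ = V₀ − E₀ = 210.0729 − 118.300576 = 91.772324

B0=91.7723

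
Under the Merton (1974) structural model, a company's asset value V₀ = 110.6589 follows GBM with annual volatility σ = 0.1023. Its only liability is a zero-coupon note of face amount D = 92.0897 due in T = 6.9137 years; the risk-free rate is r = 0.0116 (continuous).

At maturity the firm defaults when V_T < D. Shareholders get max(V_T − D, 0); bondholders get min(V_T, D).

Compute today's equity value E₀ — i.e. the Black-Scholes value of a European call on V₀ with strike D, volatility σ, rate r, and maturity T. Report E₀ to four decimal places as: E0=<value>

E0=27.9065

d₁ = [ln(V₀/D) + (r + σ²/2)T] / (σ√T)
   = [ln(110.6589/92.0897) + (0.0116 + 0.5·0.1023²)·6.9137] / (0.1023·√6.9137)
   = [0.183689 + 0.116376] / 0.268987 = 1.115539
d₂ = d₁ − σ√T = 1.115539 − 0.268987 = 0.846552
N(d₁) = 0.867690,  N(d₂) = 0.801378,  e^(−rT) = 0.922933
E₀ = V₀·N(d₁) − D·e^(−rT)·N(d₂)
   = 110.6589·0.867690 − 92.0897·0.922933·0.801378 = 27.906480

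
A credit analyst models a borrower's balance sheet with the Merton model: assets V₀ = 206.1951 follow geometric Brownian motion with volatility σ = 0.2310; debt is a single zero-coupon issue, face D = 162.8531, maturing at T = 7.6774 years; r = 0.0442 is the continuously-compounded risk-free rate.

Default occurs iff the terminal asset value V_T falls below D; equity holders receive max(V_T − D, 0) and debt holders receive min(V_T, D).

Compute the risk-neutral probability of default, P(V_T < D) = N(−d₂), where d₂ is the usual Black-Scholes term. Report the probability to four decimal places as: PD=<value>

PD=0.2814

d₁ = [ln(V₀/D) + (r + σ²/2)T] / (σ√T)
   = [ln(206.1951/162.8531) + (0.0442 + 0.5·0.2310²)·7.6774] / (0.2310·√7.6774)
   = [0.235974 + 0.544178] / 0.640058 = 1.218878
d₂ = d₁ − σ√T = 1.218878 − 0.640058 = 0.578820
risk-neutral PD = N(−d₂) = N(-0.578820) = 0.281355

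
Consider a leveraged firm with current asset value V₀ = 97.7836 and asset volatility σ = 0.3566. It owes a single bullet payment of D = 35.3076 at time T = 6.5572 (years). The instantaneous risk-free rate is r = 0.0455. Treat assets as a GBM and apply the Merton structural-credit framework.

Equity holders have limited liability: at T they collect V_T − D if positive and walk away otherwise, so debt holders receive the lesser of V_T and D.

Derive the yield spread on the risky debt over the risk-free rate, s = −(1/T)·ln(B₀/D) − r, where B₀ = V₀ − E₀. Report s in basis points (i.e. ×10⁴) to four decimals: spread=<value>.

spread=85.7559

d₁ = [ln(V₀/D) + (r + σ²/2)T] / (σ√T)
   = [ln(97.7836/35.3076) + (0.0455 + 0.5·0.3566²)·6.5572] / (0.3566·√6.5572)
   = [1.018659 + 0.715271] / 0.913147 = 1.898851
d₂ = d₁ − σ√T = 1.898851 − 0.913147 = 0.985704
N(d₁) = 0.971208,  N(d₂) = 0.837861,  e^(−rT) = 0.742040
E₀ = V₀·N(d₁) − D·e^(−rT)·N(d₂)
   = 97.7836·0.971208 − 35.3076·0.742040·0.837861 = 73.016558
B₀ = V₀ − E₀ = 97.7836 − 73.016558 = 24.767042
spread = −(1/T)·ln(B₀/D) − r = −(1/6.5572)·ln(24.767042/35.3076) − 0.0455 = 0.00857559
in basis points: 0.00857559 × 10⁴ = 85.7559 bp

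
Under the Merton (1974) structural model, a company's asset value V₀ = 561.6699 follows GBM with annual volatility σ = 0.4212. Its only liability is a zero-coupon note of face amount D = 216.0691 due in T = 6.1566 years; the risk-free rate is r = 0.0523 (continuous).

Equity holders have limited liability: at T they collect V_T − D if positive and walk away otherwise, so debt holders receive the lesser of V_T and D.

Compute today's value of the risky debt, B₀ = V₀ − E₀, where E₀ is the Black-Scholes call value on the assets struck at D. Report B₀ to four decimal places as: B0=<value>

B0=141.4366

d₁ = [ln(V₀/D) + (r + σ²/2)T] / (σ√T)
   = [ln(561.6699/216.0691) + (0.0523 + 0.5·0.4212²)·6.1566] / (0.4212·√6.1566)
   = [0.955316 + 0.868110] / 1.045102 = 1.744734
d₂ = d₁ − σ√T = 1.744734 − 1.045102 = 0.699632
N(d₁) = 0.959484,  N(d₂) = 0.757921,  e^(−rT) = 0.724705
E₀ = V₀·N(d₁) − D·e^(−rT)·N(d₂)
   = 561.6699·0.959484 − 216.0691·0.724705·0.757921 = 420.233325
B₀ = V₀ − E₀ = 561.6699 − 420.233325 = 141.436575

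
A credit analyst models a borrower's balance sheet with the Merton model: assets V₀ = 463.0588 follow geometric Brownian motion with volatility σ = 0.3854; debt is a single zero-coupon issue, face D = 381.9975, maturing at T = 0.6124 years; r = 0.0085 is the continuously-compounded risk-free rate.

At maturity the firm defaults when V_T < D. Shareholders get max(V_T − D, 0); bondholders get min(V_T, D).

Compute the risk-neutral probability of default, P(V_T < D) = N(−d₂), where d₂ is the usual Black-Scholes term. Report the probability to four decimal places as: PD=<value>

PD=0.3069

d₁ = [ln(V₀/D) + (r + σ²/2)T] / (σ√T)
   = [ln(463.0588/381.9975) + (0.0085 + 0.5·0.3854²)·0.6124] / (0.3854·√0.6124)
   = [0.192440 + 0.050686] / 0.301599 = 0.806125
d₂ = d₁ − σ√T = 0.806125 − 0.301599 = 0.504527
risk-neutral PD = N(−d₂) = N(-0.504527) = 0.306946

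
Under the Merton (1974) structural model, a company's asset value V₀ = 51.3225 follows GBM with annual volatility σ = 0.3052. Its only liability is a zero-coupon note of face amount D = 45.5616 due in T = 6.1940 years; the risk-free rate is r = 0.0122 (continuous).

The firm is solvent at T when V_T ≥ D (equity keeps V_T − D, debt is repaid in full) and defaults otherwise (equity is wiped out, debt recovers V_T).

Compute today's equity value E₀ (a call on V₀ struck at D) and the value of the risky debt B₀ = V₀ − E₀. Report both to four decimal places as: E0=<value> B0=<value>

E0=18.8107 B0=32.5118

d₁ = [ln(V₀/D) + (r + σ²/2)T] / (σ√T)
   = [ln(51.3225/45.5616) + (0.0122 + 0.5·0.3052²)·6.1940] / (0.3052·√6.1940)
   = [0.119064 + 0.364043] / 0.759574 = 0.636024
d₂ = d₁ − σ√T = 0.636024 − 0.759574 = -0.123550
N(d₁) = 0.737620,  N(d₂) = 0.450836,  e^(−rT) = 0.927218
E₀ = V₀·N(d₁) − D·e^(−rT)·N(d₂)
   = 51.3225·0.737620 − 45.5616·0.927218·0.450836 = 18.810688
B₀ = V₀ − E₀ = 51.3225 − 18.810688 = 32.511812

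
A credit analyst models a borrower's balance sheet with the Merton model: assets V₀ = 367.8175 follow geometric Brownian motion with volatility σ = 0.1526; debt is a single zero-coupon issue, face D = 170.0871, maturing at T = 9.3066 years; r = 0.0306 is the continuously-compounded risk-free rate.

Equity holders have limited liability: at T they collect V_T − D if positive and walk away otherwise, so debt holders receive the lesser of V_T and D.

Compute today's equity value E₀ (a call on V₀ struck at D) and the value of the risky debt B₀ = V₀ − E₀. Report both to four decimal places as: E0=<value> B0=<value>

d₁ = [ln(V₀/D) + (r + σ²/2)T] / (σ√T)
   = [ln(367.8175/170.0871) + (0.0306 + 0.5·0.1526²)·9.3066] / (0.1526·√9.3066)
   = [0.771276 + 0.393142] / 0.465533 = 2.501261
d₂ = d₁ − σ√T = 2.501261 − 0.465533 = 2.035729
N(d₁) = 0.993812,  N(d₂) = 0.979111,  e^(−rT) = 0.752178
E₀ = V₀·N(d₁) − D·e^(−rT)·N(d₂)
   = 367.8175·0.993812 − 170.0871·0.752178·0.979111 = 240.278205
B₀ = V₀ − E₀ = 367.8175 − 240.278205 = 127.539295

E0=240.2782 B0=127.5393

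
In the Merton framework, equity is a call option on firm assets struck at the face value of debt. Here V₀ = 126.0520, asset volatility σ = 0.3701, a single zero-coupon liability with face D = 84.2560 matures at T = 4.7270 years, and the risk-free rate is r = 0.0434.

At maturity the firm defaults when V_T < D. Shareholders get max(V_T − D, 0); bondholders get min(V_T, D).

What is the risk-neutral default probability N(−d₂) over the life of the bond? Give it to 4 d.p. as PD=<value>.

d₁ = [ln(V₀/D) + (r + σ²/2)T] / (σ√T)
   = [ln(126.0520/84.2560) + (0.0434 + 0.5·0.3701²)·4.7270] / (0.3701·√4.7270)
   = [0.402835 + 0.528890] / 0.804659 = 1.157912
d₂ = d₁ − σ√T = 1.157912 − 0.804659 = 0.353253
risk-neutral PD = N(−d₂) = N(-0.353253) = 0.361949

PD=0.3619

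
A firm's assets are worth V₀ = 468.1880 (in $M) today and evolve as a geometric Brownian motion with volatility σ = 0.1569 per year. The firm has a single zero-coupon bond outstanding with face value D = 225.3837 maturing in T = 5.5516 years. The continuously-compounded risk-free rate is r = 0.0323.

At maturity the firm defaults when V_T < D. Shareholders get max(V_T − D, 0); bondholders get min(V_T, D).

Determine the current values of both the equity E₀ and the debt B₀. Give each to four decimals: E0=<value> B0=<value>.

d₁ = [ln(V₀/D) + (r + σ²/2)T] / (σ√T)
   = [ln(468.1880/225.3837) + (0.0323 + 0.5·0.1569²)·5.5516] / (0.1569·√5.5516)
   = [0.731066 + 0.247650] / 0.369685 = 2.647431
d₂ = d₁ − σ√T = 2.647431 − 0.369685 = 2.277746
N(d₁) = 0.995945,  N(d₂) = 0.988629,  e^(−rT) = 0.835841
E₀ = V₀·N(d₁) − D·e^(−rT)·N(d₂)
   = 468.1880·0.995945 − 225.3837·0.835841·0.988629 = 280.046485
B₀ = V₀ − E₀ = 468.1880 − 280.046485 = 188.141515

E0=280.0465 B0=188.1415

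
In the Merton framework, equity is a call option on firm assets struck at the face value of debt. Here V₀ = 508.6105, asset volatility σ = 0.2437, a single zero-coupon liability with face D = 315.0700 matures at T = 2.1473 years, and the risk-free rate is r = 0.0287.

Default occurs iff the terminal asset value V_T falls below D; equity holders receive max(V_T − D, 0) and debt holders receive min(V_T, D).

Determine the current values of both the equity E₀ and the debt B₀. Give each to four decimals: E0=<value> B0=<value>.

E0=216.2643 B0=292.3462

d₁ = [ln(V₀/D) + (r + σ²/2)T] / (σ√T)
   = [ln(508.6105/315.0700) + (0.0287 + 0.5·0.2437²)·2.1473] / (0.2437·√2.1473)
   = [0.478888 + 0.125391] / 0.357110 = 1.692137
d₂ = d₁ − σ√T = 1.692137 − 0.357110 = 1.335027
N(d₁) = 0.954690,  N(d₂) = 0.909066,  e^(−rT) = 0.940233
E₀ = V₀·N(d₁) − D·e^(−rT)·N(d₂)
   = 508.6105·0.954690 − 315.0700·0.940233·0.909066 = 216.264309
B₀ = V₀ − E₀ = 508.6105 − 216.264309 = 292.346191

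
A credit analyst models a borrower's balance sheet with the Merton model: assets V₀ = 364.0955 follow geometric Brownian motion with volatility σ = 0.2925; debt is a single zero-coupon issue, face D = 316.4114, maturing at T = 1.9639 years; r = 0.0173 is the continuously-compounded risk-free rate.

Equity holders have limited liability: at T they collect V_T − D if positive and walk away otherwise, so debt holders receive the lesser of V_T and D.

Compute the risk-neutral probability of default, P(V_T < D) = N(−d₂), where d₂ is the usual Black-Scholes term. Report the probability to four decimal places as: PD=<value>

PD=0.4128

d₁ = [ln(V₀/D) + (r + σ²/2)T] / (σ√T)
   = [ln(364.0955/316.4114) + (0.0173 + 0.5·0.2925²)·1.9639] / (0.2925·√1.9639)
   = [0.140373 + 0.117987] / 0.409907 = 0.630290
d₂ = d₁ − σ√T = 0.630290 − 0.409907 = 0.220383
risk-neutral PD = N(−d₂) = N(-0.220383) = 0.412787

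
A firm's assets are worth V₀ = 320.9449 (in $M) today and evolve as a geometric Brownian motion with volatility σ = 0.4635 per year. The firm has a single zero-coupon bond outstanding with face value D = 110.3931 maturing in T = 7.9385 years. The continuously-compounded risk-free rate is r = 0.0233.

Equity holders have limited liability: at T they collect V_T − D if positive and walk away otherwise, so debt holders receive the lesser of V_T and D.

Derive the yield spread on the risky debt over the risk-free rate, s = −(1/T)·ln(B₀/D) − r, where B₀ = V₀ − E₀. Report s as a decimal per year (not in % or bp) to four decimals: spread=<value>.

spread=0.0270

d₁ = [ln(V₀/D) + (r + σ²/2)T] / (σ√T)
   = [ln(320.9449/110.3931) + (0.0233 + 0.5·0.4635²)·7.9385] / (0.4635·√7.9385)
   = [1.067222 + 1.037690] / 1.305927 = 1.611814
d₂ = d₁ − σ√T = 1.611814 − 1.305927 = 0.305887
N(d₁) = 0.946499,  N(d₂) = 0.620155,  e^(−rT) = 0.831132
E₀ = V₀·N(d₁) − D·e^(−rT)·N(d₂)
   = 320.9449·0.946499 − 110.3931·0.831132·0.620155 = 246.874031
B₀ = V₀ − E₀ = 320.9449 − 246.874031 = 74.070869
spread = −(1/T)·ln(B₀/D) − r = −(1/7.9385)·ln(74.070869/110.3931) − 0.0233 = 0.02696457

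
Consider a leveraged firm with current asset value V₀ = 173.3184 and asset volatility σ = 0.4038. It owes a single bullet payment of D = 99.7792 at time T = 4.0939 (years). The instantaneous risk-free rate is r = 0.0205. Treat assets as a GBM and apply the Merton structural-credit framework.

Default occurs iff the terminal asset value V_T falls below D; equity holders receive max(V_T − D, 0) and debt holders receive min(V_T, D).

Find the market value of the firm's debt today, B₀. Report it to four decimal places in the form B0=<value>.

d₁ = [ln(V₀/D) + (r + σ²/2)T] / (σ√T)
   = [ln(173.3184/99.7792) + (0.0205 + 0.5·0.4038²)·4.0939] / (0.4038·√4.0939)
   = [0.552171 + 0.417689] / 0.817024 = 1.187064
d₂ = d₁ − σ√T = 1.187064 − 0.817024 = 0.370040
N(d₁) = 0.882399,  N(d₂) = 0.644323,  e^(−rT) = 0.919500
E₀ = V₀·N(d₁) − D·e^(−rT)·N(d₂)
   = 173.3184·0.882399 − 99.7792·0.919500·0.644323 = 93.821195
B₀ = V₀ − E₀ = 173.3184 − 93.821195 = 79.497205

B0=79.4972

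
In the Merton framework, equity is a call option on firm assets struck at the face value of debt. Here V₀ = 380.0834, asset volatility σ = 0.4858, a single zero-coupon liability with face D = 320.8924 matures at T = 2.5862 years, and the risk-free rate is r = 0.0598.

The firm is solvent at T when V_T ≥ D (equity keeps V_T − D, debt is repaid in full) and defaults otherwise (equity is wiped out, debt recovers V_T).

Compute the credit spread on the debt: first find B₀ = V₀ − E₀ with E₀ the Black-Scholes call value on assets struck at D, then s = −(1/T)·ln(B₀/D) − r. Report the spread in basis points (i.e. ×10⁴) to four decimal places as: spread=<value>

spread=860.9875

d₁ = [ln(V₀/D) + (r + σ²/2)T] / (σ√T)
   = [ln(380.0834/320.8924) + (0.0598 + 0.5·0.4858²)·2.5862] / (0.4858·√2.5862)
   = [0.169285 + 0.459828] / 0.781247 = 0.805268
d₂ = d₁ − σ√T = 0.805268 − 0.781247 = 0.024020
N(d₁) = 0.789667,  N(d₂) = 0.509582,  e^(−rT) = 0.856711
E₀ = V₀·N(d₁) − D·e^(−rT)·N(d₂)
   = 380.0834·0.789667 − 320.8924·0.856711·0.509582 = 160.049305
B₀ = V₀ − E₀ = 380.0834 − 160.049305 = 220.034095
spread = −(1/T)·ln(B₀/D) − r = −(1/2.5862)·ln(220.034095/320.8924) − 0.0598 = 0.08609875
in basis points: 0.08609875 × 10⁴ = 860.9875 bp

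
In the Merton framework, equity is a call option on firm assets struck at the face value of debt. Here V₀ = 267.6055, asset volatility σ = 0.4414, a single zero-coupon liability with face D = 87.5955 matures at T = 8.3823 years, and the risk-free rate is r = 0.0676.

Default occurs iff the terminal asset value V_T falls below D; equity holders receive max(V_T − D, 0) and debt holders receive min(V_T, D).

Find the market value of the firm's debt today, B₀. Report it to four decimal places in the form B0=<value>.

B0=44.0866

d₁ = [ln(V₀/D) + (r + σ²/2)T] / (σ√T)
   = [ln(267.6055/87.5955) + (0.0676 + 0.5·0.4414²)·8.3823] / (0.4414·√8.3823)
   = [1.116784 + 1.383222] / 1.277950 = 1.956263
d₂ = d₁ − σ√T = 1.956263 − 1.277950 = 0.678312
N(d₁) = 0.974783,  N(d₂) = 0.751213,  e^(−rT) = 0.567427
E₀ = V₀·N(d₁) − D·e^(−rT)·N(d₂)
   = 267.6055·0.974783 − 87.5955·0.567427·0.751213 = 223.518934
B₀ = V₀ − E₀ = 267.6055 − 223.518934 = 44.086566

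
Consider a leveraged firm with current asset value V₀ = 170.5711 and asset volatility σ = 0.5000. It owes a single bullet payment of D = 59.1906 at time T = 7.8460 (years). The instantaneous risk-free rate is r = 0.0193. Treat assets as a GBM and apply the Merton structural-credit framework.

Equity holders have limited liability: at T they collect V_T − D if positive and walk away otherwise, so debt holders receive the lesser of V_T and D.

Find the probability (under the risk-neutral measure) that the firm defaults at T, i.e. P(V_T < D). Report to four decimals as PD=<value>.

PD=0.4350

d₁ = [ln(V₀/D) + (r + σ²/2)T] / (σ√T)
   = [ln(170.5711/59.1906) + (0.0193 + 0.5·0.5000²)·7.8460] / (0.5000·√7.8460)
   = [1.058389 + 1.132178] / 1.400536 = 1.564093
d₂ = d₁ − σ√T = 1.564093 − 1.400536 = 0.163557
risk-neutral PD = N(−d₂) = N(-0.163557) = 0.435040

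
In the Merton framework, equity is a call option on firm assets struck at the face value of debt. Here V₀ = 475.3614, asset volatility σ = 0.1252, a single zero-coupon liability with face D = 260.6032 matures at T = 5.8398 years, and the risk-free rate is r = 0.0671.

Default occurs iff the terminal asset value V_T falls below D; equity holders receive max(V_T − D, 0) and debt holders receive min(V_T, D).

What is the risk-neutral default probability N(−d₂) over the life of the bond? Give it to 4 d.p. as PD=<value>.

PD=0.0009

d₁ = [ln(V₀/D) + (r + σ²/2)T] / (σ√T)
   = [ln(475.3614/260.6032) + (0.0671 + 0.5·0.1252²)·5.8398] / (0.1252·√5.8398)
   = [0.601076 + 0.437620] / 0.302554 = 3.433091
d₂ = d₁ − σ√T = 3.433091 − 0.302554 = 3.130537
risk-neutral PD = N(−d₂) = N(-3.130537) = 0.000872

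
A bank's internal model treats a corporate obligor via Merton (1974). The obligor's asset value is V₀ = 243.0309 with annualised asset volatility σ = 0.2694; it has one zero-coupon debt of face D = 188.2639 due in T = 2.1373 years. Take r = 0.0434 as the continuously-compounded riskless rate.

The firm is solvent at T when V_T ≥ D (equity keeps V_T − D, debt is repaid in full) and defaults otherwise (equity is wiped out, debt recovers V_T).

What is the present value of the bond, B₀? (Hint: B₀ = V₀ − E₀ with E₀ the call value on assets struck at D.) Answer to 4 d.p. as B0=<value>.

d₁ = [ln(V₀/D) + (r + σ²/2)T] / (σ√T)
   = [ln(243.0309/188.2639) + (0.0434 + 0.5·0.2694²)·2.1373] / (0.2694·√2.1373)
   = [0.255344 + 0.170318] / 0.393850 = 1.080772
d₂ = d₁ − σ√T = 1.080772 − 0.393850 = 0.686922
N(d₁) = 0.860101,  N(d₂) = 0.753934,  e^(−rT) = 0.911413
E₀ = V₀·N(d₁) − D·e^(−rT)·N(d₂)
   = 243.0309·0.860101 − 188.2639·0.911413·0.753934 = 79.666333
B₀ = V₀ − E₀ = 243.0309 − 79.666333 = 163.364567

B0=163.3646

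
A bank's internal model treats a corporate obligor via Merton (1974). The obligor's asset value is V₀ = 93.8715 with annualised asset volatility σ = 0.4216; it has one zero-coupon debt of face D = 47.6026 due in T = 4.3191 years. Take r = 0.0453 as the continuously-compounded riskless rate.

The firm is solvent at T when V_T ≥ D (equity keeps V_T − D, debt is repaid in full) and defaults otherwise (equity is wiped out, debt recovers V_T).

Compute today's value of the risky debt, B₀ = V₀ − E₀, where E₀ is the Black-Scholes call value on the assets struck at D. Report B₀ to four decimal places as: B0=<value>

B0=34.9652

d₁ = [ln(V₀/D) + (r + σ²/2)T] / (σ√T)
   = [ln(93.8715/47.6026) + (0.0453 + 0.5·0.4216²)·4.3191] / (0.4216·√4.3191)
   = [0.679039 + 0.579508] / 0.876188 = 1.436390
d₂ = d₁ − σ√T = 1.436390 − 0.876188 = 0.560202
N(d₁) = 0.924554,  N(d₂) = 0.712329,  e^(−rT) = 0.822296
E₀ = V₀·N(d₁) − D·e^(−rT)·N(d₂)
   = 93.8715·0.924554 − 47.6026·0.822296·0.712329 = 58.906303
B₀ = V₀ − E₀ = 93.8715 − 58.906303 = 34.965197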